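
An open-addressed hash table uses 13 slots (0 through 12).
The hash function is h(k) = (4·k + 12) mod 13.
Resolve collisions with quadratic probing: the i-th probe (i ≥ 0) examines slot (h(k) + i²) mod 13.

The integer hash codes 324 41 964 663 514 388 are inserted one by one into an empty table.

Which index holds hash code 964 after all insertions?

11

324 hashes to 8; slot 8 is free => place at 8.
41 hashes to 7; slot 7 is free => place at 7.
964 hashes to 7; 7,8 taken => place at 11.
663 hashes to 12; slot 12 is free => place at 12.
514 hashes to 1; slot 1 is free => place at 1.
388 hashes to 4; slot 4 is free => place at 4.
Table: [-, 514, -, -, 388, -, -, 41, 324, -, -, 964, 663]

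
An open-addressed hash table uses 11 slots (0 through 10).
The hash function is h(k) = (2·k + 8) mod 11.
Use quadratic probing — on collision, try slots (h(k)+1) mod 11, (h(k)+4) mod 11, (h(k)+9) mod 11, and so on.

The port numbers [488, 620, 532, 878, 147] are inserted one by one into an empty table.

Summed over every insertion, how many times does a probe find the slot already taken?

488 hashes to 5; slot 5 is free -> place at 5.
620 hashes to 5; 5 taken -> place at 6.
532 hashes to 5; 5,6 taken -> place at 9.
878 hashes to 4; slot 4 is free -> place at 4.
147 hashes to 5; 5,6,9 taken -> place at 3.
Table: [-, -, -, 147, 878, 488, 620, -, -, 532, -]

6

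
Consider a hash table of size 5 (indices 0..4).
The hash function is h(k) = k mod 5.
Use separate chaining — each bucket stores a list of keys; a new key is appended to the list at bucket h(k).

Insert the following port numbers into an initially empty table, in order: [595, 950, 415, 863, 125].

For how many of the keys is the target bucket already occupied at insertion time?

3

595 -> bucket 0
950 -> bucket 0 (collision)
415 -> bucket 0 (collision)
863 -> bucket 3
125 -> bucket 0 (collision)
Final buckets:
0: 595 -> 950 -> 415 -> 125
1: -
2: -
3: 863
4: -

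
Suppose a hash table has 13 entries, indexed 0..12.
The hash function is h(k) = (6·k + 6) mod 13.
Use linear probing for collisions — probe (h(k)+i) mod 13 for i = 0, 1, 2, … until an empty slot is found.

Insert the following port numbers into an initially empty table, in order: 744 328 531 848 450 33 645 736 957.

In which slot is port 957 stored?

5

Insert 744: h=11, slot 11 empty -> index 11.
Insert 328: h=11, slot 11 occupied -> index 12.
Insert 531: h=7, slot 7 empty -> index 7.
Insert 848: h=11, slots 11,12 occupied -> index 0.
Insert 450: h=2, slot 2 empty -> index 2.
Insert 33: h=9, slot 9 empty -> index 9.
Insert 645: h=2, slot 2 occupied -> index 3.
Insert 736: h=2, slots 2,3 occupied -> index 4.
Insert 957: h=2, slots 2,3,4 occupied -> index 5.
Table: [848, ∅, 450, 645, 736, 957, ∅, 531, ∅, 33, ∅, 744, 328]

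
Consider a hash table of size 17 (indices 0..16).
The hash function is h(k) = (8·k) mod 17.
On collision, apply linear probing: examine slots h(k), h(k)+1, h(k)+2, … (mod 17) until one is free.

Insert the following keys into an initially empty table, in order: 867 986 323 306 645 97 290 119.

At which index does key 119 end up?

4

867 hashes to 0; slot 0 is free → place at 0.
986 hashes to 0; 0 taken → place at 1.
323 hashes to 0; 0,1 taken → place at 2.
306 hashes to 0; 0,1,2 taken → place at 3.
645 hashes to 9; slot 9 is free → place at 9.
97 hashes to 11; slot 11 is free → place at 11.
290 hashes to 8; slot 8 is free → place at 8.
119 hashes to 0; 0,1,2,3 taken → place at 4.
Table: [867, 986, 323, 306, 119, —, —, —, 290, 645, —, 97, —, —, —, —, —]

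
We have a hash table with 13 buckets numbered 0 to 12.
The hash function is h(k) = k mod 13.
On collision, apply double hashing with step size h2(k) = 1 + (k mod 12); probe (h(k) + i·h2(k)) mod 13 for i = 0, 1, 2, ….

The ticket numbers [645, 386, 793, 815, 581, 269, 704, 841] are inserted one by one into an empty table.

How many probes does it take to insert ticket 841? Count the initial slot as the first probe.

5

Insert 645: h=8, slot 8 empty → index 8.
Insert 386: h=9, slot 9 empty → index 9.
Insert 793: h=0, slot 0 empty → index 0.
Insert 815: h=9, h2=12, slots 9,8 occupied → index 7.
Insert 581: h=9, h2=6, slot 9 occupied → index 2.
Insert 269: h=9, h2=6, slots 9,2,8 occupied → index 1.
Insert 704: h=2, h2=9, slot 2 occupied → index 11.
Insert 841: h=9, h2=2, slots 9,11,0,2 occupied → index 4.
Table: [793, 269, 581, —, 841, —, —, 815, 645, 386, —, 704, —]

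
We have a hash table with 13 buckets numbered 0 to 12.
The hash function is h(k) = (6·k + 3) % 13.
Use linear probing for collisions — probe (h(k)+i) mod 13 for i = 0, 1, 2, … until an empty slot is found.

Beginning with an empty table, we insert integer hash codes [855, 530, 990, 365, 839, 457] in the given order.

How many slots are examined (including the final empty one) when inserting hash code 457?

2

855 hashes to 11; slot 11 is free → place at 11.
530 hashes to 11; 11 taken → place at 12.
990 hashes to 2; slot 2 is free → place at 2.
365 hashes to 9; slot 9 is free → place at 9.
839 hashes to 6; slot 6 is free → place at 6.
457 hashes to 2; 2 taken → place at 3.
Table: [_, _, 990, 457, _, _, 839, _, _, 365, _, 855, 530]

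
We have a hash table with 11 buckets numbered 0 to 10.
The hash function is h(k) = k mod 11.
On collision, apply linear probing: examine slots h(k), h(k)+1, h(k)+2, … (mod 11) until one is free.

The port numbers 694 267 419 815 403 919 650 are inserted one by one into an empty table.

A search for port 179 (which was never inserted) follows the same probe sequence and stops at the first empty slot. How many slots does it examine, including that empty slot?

6

694 hashes to 1; slot 1 is free -> place at 1.
267 hashes to 3; slot 3 is free -> place at 3.
419 hashes to 1; 1 taken -> place at 2.
815 hashes to 1; 1,2,3 taken -> place at 4.
403 hashes to 7; slot 7 is free -> place at 7.
919 hashes to 6; slot 6 is free -> place at 6.
650 hashes to 1; 1,2,3,4 taken -> place at 5.
Table: [_, 694, 419, 267, 815, 650, 919, 403, _, _, _]
Lookup 179: h=3, probe 3,4,5,6,7,8 → slot 8 empty, not found.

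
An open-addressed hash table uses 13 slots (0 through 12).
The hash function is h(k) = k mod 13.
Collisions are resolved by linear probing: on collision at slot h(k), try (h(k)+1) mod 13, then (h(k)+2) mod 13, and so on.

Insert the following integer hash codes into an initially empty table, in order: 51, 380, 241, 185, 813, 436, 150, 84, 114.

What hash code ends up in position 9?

51 hashes to 12; slot 12 is free -> place at 12.
380 hashes to 3; slot 3 is free -> place at 3.
241 hashes to 7; slot 7 is free -> place at 7.
185 hashes to 3; 3 taken -> place at 4.
813 hashes to 7; 7 taken -> place at 8.
436 hashes to 7; 7,8 taken -> place at 9.
150 hashes to 7; 7,8,9 taken -> place at 10.
84 hashes to 6; slot 6 is free -> place at 6.
114 hashes to 10; 10 taken -> place at 11.
Table: [_, _, _, 380, 185, _, 84, 241, 813, 436, 150, 114, 51]

436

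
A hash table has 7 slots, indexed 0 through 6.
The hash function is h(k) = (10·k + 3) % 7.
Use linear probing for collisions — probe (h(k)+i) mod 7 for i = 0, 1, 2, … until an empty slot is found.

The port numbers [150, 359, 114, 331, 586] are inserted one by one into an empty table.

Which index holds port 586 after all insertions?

150: h=5 -> slot 5
359: h=2 -> slot 2
114: h=2, probe 2,3 -> slot 3
331: h=2, probe 2,3,4 -> slot 4
586: h=4, probe 4,5,6 -> slot 6
Table: [∅, ∅, 359, 114, 331, 150, 586]

6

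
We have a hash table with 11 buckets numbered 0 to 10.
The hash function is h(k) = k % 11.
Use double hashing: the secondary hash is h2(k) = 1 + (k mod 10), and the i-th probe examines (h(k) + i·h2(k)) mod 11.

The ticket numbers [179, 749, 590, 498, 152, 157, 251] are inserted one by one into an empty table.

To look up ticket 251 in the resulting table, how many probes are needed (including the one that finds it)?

3

Insert 179: h=3, slot 3 empty -> index 3.
Insert 749: h=1, slot 1 empty -> index 1.
Insert 590: h=7, slot 7 empty -> index 7.
Insert 498: h=3, h2=9, slots 3,1 occupied -> index 10.
Insert 152: h=9, slot 9 empty -> index 9.
Insert 157: h=3, h2=8, slot 3 occupied -> index 0.
Insert 251: h=9, h2=2, slots 9,0 occupied -> index 2.
Table: [157, 749, 251, 179, ∅, ∅, ∅, 590, ∅, 152, 498]
Lookup 251: h=9, h2=2, probe 9,0,2 → found at 2.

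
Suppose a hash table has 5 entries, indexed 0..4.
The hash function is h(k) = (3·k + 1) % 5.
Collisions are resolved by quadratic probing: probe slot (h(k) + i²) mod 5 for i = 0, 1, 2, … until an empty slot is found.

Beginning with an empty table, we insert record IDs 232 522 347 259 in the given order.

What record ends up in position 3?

522

232 hashes to 2; slot 2 is free -> place at 2.
522 hashes to 2; 2 taken -> place at 3.
347 hashes to 2; 2,3 taken -> place at 1.
259 hashes to 3; 3 taken -> place at 4.
Table: [—, 347, 232, 522, 259]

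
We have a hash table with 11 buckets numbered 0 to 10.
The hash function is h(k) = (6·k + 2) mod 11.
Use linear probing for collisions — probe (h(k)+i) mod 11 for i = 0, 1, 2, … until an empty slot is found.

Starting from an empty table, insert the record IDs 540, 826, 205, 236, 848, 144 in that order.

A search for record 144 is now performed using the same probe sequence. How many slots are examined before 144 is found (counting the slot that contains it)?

6

540 hashes to 8; slot 8 is free -> place at 8.
826 hashes to 8; 8 taken -> place at 9.
205 hashes to 0; slot 0 is free -> place at 0.
236 hashes to 10; slot 10 is free -> place at 10.
848 hashes to 8; 8,9,10,0 taken -> place at 1.
144 hashes to 8; 8,9,10,0,1 taken -> place at 2.
Table: [205, 848, 144, -, -, -, -, -, 540, 826, 236]
Lookup 144: h=8, probe 8,9,10,0,1,2 → found at 2.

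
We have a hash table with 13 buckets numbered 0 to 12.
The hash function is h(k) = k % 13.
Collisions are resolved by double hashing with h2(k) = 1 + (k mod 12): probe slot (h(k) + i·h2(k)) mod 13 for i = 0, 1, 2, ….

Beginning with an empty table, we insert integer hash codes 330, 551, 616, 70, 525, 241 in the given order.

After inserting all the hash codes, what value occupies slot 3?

330: h=5 => slot 5
551: h=5, h2=12, probe 5,4 => slot 4
616: h=5, h2=5, probe 5,10 => slot 10
70: h=5, h2=11, probe 5,3 => slot 3
525: h=5, h2=10, probe 5,2 => slot 2
241: h=7 => slot 7
Table: [-, -, 525, 70, 551, 330, -, 241, -, -, 616, -, -]

70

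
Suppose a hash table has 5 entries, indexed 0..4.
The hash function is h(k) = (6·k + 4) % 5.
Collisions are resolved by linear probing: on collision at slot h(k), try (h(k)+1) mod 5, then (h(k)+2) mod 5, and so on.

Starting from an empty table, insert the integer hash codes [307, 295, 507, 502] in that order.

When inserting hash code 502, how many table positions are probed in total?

3

307: h=1 -> slot 1
295: h=4 -> slot 4
507: h=1, probe 1,2 -> slot 2
502: h=1, probe 1,2,3 -> slot 3
Table: [∅, 307, 507, 502, 295]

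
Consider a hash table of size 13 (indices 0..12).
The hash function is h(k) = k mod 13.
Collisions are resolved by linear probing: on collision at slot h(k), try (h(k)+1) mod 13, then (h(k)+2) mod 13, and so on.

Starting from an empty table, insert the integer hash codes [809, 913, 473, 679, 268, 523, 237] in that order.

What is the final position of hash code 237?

Insert 809: h=3, slot 3 empty → index 3.
Insert 913: h=3, slot 3 occupied → index 4.
Insert 473: h=5, slot 5 empty → index 5.
Insert 679: h=3, slots 3,4,5 occupied → index 6.
Insert 268: h=8, slot 8 empty → index 8.
Insert 523: h=3, slots 3,4,5,6 occupied → index 7.
Insert 237: h=3, slots 3,4,5,6,7,8 occupied → index 9.
Table: [∅, ∅, ∅, 809, 913, 473, 679, 523, 268, 237, ∅, ∅, ∅]

9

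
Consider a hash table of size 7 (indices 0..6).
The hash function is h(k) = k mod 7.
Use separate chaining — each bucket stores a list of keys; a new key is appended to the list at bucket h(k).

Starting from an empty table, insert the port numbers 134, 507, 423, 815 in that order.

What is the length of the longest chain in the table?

3

134 -> bucket 1
507 -> bucket 3
423 -> bucket 3 (collision)
815 -> bucket 3 (collision)
Final buckets:
0: .
1: 134
2: .
3: 507 -> 423 -> 815
4: .
5: .
6: .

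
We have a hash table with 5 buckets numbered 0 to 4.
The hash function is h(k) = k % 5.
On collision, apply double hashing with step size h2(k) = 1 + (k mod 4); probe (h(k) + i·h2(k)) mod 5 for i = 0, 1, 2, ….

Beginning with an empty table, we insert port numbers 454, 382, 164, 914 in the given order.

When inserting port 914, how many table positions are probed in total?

4

Insert 454: h=4, slot 4 empty => index 4.
Insert 382: h=2, slot 2 empty => index 2.
Insert 164: h=4, h2=1, slot 4 occupied => index 0.
Insert 914: h=4, h2=3, slots 4,2,0 occupied => index 3.
Table: [164, ∅, 382, 914, 454]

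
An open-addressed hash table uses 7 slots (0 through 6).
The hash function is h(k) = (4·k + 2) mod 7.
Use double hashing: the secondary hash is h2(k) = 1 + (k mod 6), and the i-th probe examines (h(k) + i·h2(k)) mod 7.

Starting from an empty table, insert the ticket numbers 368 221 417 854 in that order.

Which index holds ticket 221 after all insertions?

368: h=4 -> slot 4
221: h=4, h2=6, probe 4,3 -> slot 3
417: h=4, h2=4, probe 4,1 -> slot 1
854: h=2 -> slot 2
Table: [—, 417, 854, 221, 368, —, —]

3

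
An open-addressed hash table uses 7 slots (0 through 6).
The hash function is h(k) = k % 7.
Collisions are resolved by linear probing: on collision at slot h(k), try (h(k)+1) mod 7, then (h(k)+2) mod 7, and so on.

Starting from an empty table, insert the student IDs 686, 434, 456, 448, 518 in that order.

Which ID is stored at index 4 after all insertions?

686 hashes to 0; slot 0 is free → place at 0.
434 hashes to 0; 0 taken → place at 1.
456 hashes to 1; 1 taken → place at 2.
448 hashes to 0; 0,1,2 taken → place at 3.
518 hashes to 0; 0,1,2,3 taken → place at 4.
Table: [686, 434, 456, 448, 518, —, —]

518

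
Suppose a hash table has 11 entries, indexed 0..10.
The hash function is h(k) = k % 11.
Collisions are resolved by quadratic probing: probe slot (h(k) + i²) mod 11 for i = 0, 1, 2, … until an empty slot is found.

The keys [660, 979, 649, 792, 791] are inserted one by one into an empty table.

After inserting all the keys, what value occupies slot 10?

Insert 660: h=0, slot 0 empty -> index 0.
Insert 979: h=0, slot 0 occupied -> index 1.
Insert 649: h=0, slots 0,1 occupied -> index 4.
Insert 792: h=0, slots 0,1,4 occupied -> index 9.
Insert 791: h=10, slot 10 empty -> index 10.
Table: [660, 979, _, _, 649, _, _, _, _, 792, 791]

791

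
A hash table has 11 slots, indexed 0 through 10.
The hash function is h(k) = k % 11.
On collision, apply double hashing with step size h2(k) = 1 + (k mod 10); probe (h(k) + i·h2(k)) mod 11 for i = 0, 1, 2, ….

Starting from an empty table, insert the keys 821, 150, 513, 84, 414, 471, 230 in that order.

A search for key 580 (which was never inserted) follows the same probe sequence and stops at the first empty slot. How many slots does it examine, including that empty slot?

6

Insert 821: h=7, slot 7 empty → index 7.
Insert 150: h=7, h2=1, slot 7 occupied → index 8.
Insert 513: h=7, h2=4, slot 7 occupied → index 0.
Insert 84: h=7, h2=5, slot 7 occupied → index 1.
Insert 414: h=7, h2=5, slots 7,1 occupied → index 6.
Insert 471: h=9, slot 9 empty → index 9.
Insert 230: h=10, slot 10 empty → index 10.
Table: [513, 84, —, —, —, —, 414, 821, 150, 471, 230]
Lookup 580: h=8, h2=1, probe 8,9,10,0,1,2 → slot 2 empty, not found.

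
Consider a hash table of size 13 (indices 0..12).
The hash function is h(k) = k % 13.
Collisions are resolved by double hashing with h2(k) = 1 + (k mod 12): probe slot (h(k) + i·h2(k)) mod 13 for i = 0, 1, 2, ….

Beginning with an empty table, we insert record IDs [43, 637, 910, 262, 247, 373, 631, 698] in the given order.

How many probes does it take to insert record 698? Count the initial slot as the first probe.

2

Insert 43: h=4, slot 4 empty → index 4.
Insert 637: h=0, slot 0 empty → index 0.
Insert 910: h=0, h2=11, slot 0 occupied → index 11.
Insert 262: h=2, slot 2 empty → index 2.
Insert 247: h=0, h2=8, slot 0 occupied → index 8.
Insert 373: h=9, slot 9 empty → index 9.
Insert 631: h=7, slot 7 empty → index 7.
Insert 698: h=9, h2=3, slot 9 occupied → index 12.
Table: [637, _, 262, _, 43, _, _, 631, 247, 373, _, 910, 698]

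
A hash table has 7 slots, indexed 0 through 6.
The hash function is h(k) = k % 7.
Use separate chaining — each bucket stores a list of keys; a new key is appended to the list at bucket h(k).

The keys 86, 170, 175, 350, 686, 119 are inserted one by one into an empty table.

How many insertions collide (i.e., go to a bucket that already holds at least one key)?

4

Insert 86: h=2, bucket 2 empty → new chain.
Insert 170: h=2, bucket 2 nonempty → append to chain.
Insert 175: h=0, bucket 0 empty → new chain.
Insert 350: h=0, bucket 0 nonempty → append to chain.
Insert 686: h=0, bucket 0 nonempty → append to chain.
Insert 119: h=0, bucket 0 nonempty → append to chain.
Final buckets:
0: 175 -> 350 -> 686 -> 119
1: .
2: 86 -> 170
3: .
4: .
5: .
6: .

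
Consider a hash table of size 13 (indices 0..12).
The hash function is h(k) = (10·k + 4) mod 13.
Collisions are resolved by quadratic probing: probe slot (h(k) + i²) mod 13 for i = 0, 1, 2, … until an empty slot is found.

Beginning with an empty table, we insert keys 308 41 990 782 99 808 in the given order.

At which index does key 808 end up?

308 hashes to 3; slot 3 is free -> place at 3.
41 hashes to 11; slot 11 is free -> place at 11.
990 hashes to 11; 11 taken -> place at 12.
782 hashes to 11; 11,12 taken -> place at 2.
99 hashes to 6; slot 6 is free -> place at 6.
808 hashes to 11; 11,12,2 taken -> place at 7.
Table: [—, —, 782, 308, —, —, 99, 808, —, —, —, 41, 990]

7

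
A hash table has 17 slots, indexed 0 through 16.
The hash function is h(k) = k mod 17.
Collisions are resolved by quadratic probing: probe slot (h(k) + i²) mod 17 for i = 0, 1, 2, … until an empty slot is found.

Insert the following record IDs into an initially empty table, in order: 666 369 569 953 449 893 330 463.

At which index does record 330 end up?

11

666: h=3 => slot 3
369: h=12 => slot 12
569: h=8 => slot 8
953: h=1 => slot 1
449: h=7 => slot 7
893: h=9 => slot 9
330: h=7, probe 7,8,11 => slot 11
463: h=4 => slot 4
Table: [-, 953, -, 666, 463, -, -, 449, 569, 893, -, 330, 369, -, -, -, -]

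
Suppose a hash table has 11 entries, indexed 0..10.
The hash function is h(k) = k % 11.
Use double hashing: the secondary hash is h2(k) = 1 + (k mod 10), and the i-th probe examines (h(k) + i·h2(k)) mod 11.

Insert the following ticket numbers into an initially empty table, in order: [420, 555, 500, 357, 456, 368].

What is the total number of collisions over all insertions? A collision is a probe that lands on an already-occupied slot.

420: h=2 → slot 2
555: h=5 → slot 5
500: h=5, h2=1, probe 5,6 → slot 6
357: h=5, h2=8, probe 5,2,10 → slot 10
456: h=5, h2=7, probe 5,1 → slot 1
368: h=5, h2=9, probe 5,3 → slot 3
Table: [-, 456, 420, 368, -, 555, 500, -, -, -, 357]

5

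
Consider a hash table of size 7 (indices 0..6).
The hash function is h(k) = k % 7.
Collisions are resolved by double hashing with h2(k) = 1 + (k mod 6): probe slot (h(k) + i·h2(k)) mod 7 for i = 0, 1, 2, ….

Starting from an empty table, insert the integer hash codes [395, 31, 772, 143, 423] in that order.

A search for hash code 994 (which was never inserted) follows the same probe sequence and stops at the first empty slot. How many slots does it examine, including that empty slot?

Insert 395: h=3, slot 3 empty => index 3.
Insert 31: h=3, h2=2, slot 3 occupied => index 5.
Insert 772: h=2, slot 2 empty => index 2.
Insert 143: h=3, h2=6, slots 3,2 occupied => index 1.
Insert 423: h=3, h2=4, slot 3 occupied => index 0.
Table: [423, 143, 772, 395, -, 31, -]
Lookup 994: h=0, h2=5, probe 0,5,3,1,6 → slot 6 empty, not found.

5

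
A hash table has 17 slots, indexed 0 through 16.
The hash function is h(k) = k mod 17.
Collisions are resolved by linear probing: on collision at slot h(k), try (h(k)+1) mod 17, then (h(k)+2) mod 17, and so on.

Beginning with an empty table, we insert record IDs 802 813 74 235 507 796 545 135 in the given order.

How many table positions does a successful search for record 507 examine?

3

Insert 802: h=3, slot 3 empty -> index 3.
Insert 813: h=14, slot 14 empty -> index 14.
Insert 74: h=6, slot 6 empty -> index 6.
Insert 235: h=14, slot 14 occupied -> index 15.
Insert 507: h=14, slots 14,15 occupied -> index 16.
Insert 796: h=14, slots 14,15,16 occupied -> index 0.
Insert 545: h=1, slot 1 empty -> index 1.
Insert 135: h=16, slots 16,0,1 occupied -> index 2.
Table: [796, 545, 135, 802, _, _, 74, _, _, _, _, _, _, _, 813, 235, 507]
Lookup 507: h=14, probe 14,15,16 → found at 16.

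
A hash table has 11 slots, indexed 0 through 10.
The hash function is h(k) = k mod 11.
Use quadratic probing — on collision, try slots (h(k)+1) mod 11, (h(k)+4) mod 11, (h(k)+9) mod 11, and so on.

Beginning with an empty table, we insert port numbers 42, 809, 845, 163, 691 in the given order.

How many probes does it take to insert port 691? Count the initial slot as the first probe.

42: h=9 => slot 9
809: h=6 => slot 6
845: h=9, probe 9,10 => slot 10
163: h=9, probe 9,10,2 => slot 2
691: h=9, probe 9,10,2,7 => slot 7
Table: [_, _, 163, _, _, _, 809, 691, _, 42, 845]

4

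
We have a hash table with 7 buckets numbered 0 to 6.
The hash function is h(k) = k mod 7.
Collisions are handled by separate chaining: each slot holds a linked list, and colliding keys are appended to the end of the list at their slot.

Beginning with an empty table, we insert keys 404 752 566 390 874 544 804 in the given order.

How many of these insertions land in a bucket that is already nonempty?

404 -> bucket 5
752 -> bucket 3
566 -> bucket 6
390 -> bucket 5 (collision)
874 -> bucket 6 (collision)
544 -> bucket 5 (collision)
804 -> bucket 6 (collision)
Final buckets:
0: —
1: —
2: —
3: 752
4: —
5: 404 -> 390 -> 544
6: 566 -> 874 -> 804

4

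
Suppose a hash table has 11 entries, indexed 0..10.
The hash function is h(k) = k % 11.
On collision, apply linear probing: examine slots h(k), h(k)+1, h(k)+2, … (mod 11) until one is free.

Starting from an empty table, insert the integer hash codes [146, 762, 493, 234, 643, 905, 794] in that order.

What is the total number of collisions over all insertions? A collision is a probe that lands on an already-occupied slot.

8

146: h=3 -> slot 3
762: h=3, probe 3,4 -> slot 4
493: h=9 -> slot 9
234: h=3, probe 3,4,5 -> slot 5
643: h=5, probe 5,6 -> slot 6
905: h=3, probe 3,4,5,6,7 -> slot 7
794: h=2 -> slot 2
Table: [_, _, 794, 146, 762, 234, 643, 905, _, 493, _]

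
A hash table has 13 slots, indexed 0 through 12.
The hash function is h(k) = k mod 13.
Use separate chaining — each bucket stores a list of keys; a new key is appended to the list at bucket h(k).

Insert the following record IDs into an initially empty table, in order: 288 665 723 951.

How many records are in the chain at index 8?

288 -> bucket 2
665 -> bucket 2 (collision)
723 -> bucket 8
951 -> bucket 2 (collision)
Final buckets:
0: —
1: —
2: 288 -> 665 -> 951
3: —
4: —
5: —
6: —
7: —
8: 723
9: —
10: —
11: —
12: —

1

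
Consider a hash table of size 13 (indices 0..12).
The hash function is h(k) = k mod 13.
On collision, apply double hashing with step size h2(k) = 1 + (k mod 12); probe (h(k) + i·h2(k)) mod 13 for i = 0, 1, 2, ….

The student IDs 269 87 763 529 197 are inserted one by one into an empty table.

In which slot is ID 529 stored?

269: h=9 → slot 9
87: h=9, h2=4, probe 9,0 → slot 0
763: h=9, h2=8, probe 9,4 → slot 4
529: h=9, h2=2, probe 9,11 → slot 11
197: h=2 → slot 2
Table: [87, -, 197, -, 763, -, -, -, -, 269, -, 529, -]

11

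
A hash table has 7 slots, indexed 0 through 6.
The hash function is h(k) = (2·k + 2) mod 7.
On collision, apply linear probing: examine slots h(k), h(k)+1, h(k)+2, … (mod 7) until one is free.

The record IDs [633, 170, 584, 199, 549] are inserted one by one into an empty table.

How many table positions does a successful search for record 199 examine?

633: h=1 -> slot 1
170: h=6 -> slot 6
584: h=1, probe 1,2 -> slot 2
199: h=1, probe 1,2,3 -> slot 3
549: h=1, probe 1,2,3,4 -> slot 4
Table: [—, 633, 584, 199, 549, —, 170]
Lookup 199: h=1, probe 1,2,3 → found at 3.

3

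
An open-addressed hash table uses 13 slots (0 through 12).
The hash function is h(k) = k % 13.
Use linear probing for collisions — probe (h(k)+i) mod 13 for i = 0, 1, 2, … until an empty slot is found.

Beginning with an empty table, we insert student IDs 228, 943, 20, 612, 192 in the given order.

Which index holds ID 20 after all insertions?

9

Insert 228: h=7, slot 7 empty -> index 7.
Insert 943: h=7, slot 7 occupied -> index 8.
Insert 20: h=7, slots 7,8 occupied -> index 9.
Insert 612: h=1, slot 1 empty -> index 1.
Insert 192: h=10, slot 10 empty -> index 10.
Table: [., 612, ., ., ., ., ., 228, 943, 20, 192, ., .]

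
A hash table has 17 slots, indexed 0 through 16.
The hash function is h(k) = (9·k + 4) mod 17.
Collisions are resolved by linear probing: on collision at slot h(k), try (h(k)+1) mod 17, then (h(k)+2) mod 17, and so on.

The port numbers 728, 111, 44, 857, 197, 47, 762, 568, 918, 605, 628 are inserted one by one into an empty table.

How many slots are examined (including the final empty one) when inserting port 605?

728 hashes to 11; slot 11 is free -> place at 11.
111 hashes to 0; slot 0 is free -> place at 0.
44 hashes to 9; slot 9 is free -> place at 9.
857 hashes to 16; slot 16 is free -> place at 16.
197 hashes to 9; 9 taken -> place at 10.
47 hashes to 2; slot 2 is free -> place at 2.
762 hashes to 11; 11 taken -> place at 12.
568 hashes to 16; 16,0 taken -> place at 1.
918 hashes to 4; slot 4 is free -> place at 4.
605 hashes to 9; 9,10,11,12 taken -> place at 13.
628 hashes to 12; 12,13 taken -> place at 14.
Table: [111, 568, 47, ., 918, ., ., ., ., 44, 197, 728, 762, 605, 628, ., 857]

5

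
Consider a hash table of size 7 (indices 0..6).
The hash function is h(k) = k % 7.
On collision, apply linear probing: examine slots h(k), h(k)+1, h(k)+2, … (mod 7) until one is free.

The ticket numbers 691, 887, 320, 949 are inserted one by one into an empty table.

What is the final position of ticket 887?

6

Insert 691: h=5, slot 5 empty => index 5.
Insert 887: h=5, slot 5 occupied => index 6.
Insert 320: h=5, slots 5,6 occupied => index 0.
Insert 949: h=4, slot 4 empty => index 4.
Table: [320, ∅, ∅, ∅, 949, 691, 887]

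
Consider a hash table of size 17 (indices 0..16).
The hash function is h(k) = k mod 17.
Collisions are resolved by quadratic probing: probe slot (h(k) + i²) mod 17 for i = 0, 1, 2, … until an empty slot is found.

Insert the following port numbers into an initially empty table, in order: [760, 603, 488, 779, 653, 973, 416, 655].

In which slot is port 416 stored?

Insert 760: h=12, slot 12 empty -> index 12.
Insert 603: h=8, slot 8 empty -> index 8.
Insert 488: h=12, slot 12 occupied -> index 13.
Insert 779: h=14, slot 14 empty -> index 14.
Insert 653: h=7, slot 7 empty -> index 7.
Insert 973: h=4, slot 4 empty -> index 4.
Insert 416: h=8, slot 8 occupied -> index 9.
Insert 655: h=9, slot 9 occupied -> index 10.
Table: [-, -, -, -, 973, -, -, 653, 603, 416, 655, -, 760, 488, 779, -, -]

9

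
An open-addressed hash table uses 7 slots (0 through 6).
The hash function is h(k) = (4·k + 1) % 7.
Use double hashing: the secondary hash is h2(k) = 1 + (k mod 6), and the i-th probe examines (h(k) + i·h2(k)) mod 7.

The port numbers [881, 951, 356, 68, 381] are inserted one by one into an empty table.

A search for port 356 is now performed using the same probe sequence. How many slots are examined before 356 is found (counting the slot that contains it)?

881 hashes to 4; slot 4 is free => place at 4.
951 hashes to 4, h2=4; 4 taken => place at 1.
356 hashes to 4, h2=3; 4 taken => place at 0.
68 hashes to 0, h2=3; 0 taken => place at 3.
381 hashes to 6; slot 6 is free => place at 6.
Table: [356, 951, _, 68, 881, _, 381]
Lookup 356: h=4, h2=3, probe 4,0 → found at 0.

2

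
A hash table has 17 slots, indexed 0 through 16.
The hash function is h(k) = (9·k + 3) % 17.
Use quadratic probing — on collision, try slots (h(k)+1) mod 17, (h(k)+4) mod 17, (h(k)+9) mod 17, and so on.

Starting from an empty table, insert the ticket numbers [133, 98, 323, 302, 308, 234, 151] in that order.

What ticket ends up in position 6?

Insert 133: h=10, slot 10 empty → index 10.
Insert 98: h=1, slot 1 empty → index 1.
Insert 323: h=3, slot 3 empty → index 3.
Insert 302: h=1, slot 1 occupied → index 2.
Insert 308: h=4, slot 4 empty → index 4.
Insert 234: h=1, slots 1,2 occupied → index 5.
Insert 151: h=2, slots 2,3 occupied → index 6.
Table: [_, 98, 302, 323, 308, 234, 151, _, _, _, 133, _, _, _, _, _, _]

151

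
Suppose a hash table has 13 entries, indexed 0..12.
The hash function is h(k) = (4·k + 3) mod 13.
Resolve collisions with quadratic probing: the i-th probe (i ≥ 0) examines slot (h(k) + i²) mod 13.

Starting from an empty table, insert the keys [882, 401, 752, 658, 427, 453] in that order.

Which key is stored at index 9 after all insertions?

401

882: h=8 => slot 8
401: h=8, probe 8,9 => slot 9
752: h=8, probe 8,9,12 => slot 12
658: h=9, probe 9,10 => slot 10
427: h=8, probe 8,9,12,4 => slot 4
453: h=8, probe 8,9,12,4,11 => slot 11
Table: [_, _, _, _, 427, _, _, _, 882, 401, 658, 453, 752]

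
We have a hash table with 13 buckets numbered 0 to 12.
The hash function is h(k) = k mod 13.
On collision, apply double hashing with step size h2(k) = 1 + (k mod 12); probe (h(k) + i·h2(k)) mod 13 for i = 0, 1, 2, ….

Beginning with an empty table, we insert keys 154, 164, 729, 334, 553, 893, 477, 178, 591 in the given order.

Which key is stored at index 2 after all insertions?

Insert 154: h=11, slot 11 empty → index 11.
Insert 164: h=8, slot 8 empty → index 8.
Insert 729: h=1, slot 1 empty → index 1.
Insert 334: h=9, slot 9 empty → index 9.
Insert 553: h=7, slot 7 empty → index 7.
Insert 893: h=9, h2=6, slot 9 occupied → index 2.
Insert 477: h=9, h2=10, slot 9 occupied → index 6.
Insert 178: h=9, h2=11, slots 9,7 occupied → index 5.
Insert 591: h=6, h2=4, slot 6 occupied → index 10.
Table: [∅, 729, 893, ∅, ∅, 178, 477, 553, 164, 334, 591, 154, ∅]

893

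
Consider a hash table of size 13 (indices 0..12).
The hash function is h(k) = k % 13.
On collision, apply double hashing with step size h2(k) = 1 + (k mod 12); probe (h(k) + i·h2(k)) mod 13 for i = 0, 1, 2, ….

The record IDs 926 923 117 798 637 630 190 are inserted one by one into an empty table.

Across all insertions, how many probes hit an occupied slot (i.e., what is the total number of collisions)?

926 hashes to 3; slot 3 is free -> place at 3.
923 hashes to 0; slot 0 is free -> place at 0.
117 hashes to 0, h2=10; 0 taken -> place at 10.
798 hashes to 5; slot 5 is free -> place at 5.
637 hashes to 0, h2=2; 0 taken -> place at 2.
630 hashes to 6; slot 6 is free -> place at 6.
190 hashes to 8; slot 8 is free -> place at 8.
Table: [923, ., 637, 926, ., 798, 630, ., 190, ., 117, ., .]

2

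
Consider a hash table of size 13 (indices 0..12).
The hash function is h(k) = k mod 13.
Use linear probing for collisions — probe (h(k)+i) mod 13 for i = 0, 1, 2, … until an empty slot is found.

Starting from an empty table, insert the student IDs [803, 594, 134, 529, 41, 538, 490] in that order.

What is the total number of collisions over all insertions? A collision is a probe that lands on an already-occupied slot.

5

803 hashes to 10; slot 10 is free → place at 10.
594 hashes to 9; slot 9 is free → place at 9.
134 hashes to 4; slot 4 is free → place at 4.
529 hashes to 9; 9,10 taken → place at 11.
41 hashes to 2; slot 2 is free → place at 2.
538 hashes to 5; slot 5 is free → place at 5.
490 hashes to 9; 9,10,11 taken → place at 12.
Table: [-, -, 41, -, 134, 538, -, -, -, 594, 803, 529, 490]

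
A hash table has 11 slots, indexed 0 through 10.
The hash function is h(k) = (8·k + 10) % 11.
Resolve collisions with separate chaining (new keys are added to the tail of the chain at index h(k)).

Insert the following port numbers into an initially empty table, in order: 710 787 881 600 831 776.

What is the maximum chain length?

Insert 710: h=3, bucket 3 empty → new chain.
Insert 787: h=3, bucket 3 nonempty → append to chain.
Insert 881: h=7, bucket 7 empty → new chain.
Insert 600: h=3, bucket 3 nonempty → append to chain.
Insert 831: h=3, bucket 3 nonempty → append to chain.
Insert 776: h=3, bucket 3 nonempty → append to chain.
Final buckets:
0: ∅
1: ∅
2: ∅
3: 710 -> 787 -> 600 -> 831 -> 776
4: ∅
5: ∅
6: ∅
7: 881
8: ∅
9: ∅
10: ∅

5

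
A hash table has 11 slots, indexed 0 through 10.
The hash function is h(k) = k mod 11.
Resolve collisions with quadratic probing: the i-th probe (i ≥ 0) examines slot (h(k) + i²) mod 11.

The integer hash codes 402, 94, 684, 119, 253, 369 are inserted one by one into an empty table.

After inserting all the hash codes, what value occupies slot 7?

94

402: h=6 => slot 6
94: h=6, probe 6,7 => slot 7
684: h=2 => slot 2
119: h=9 => slot 9
253: h=0 => slot 0
369: h=6, probe 6,7,10 => slot 10
Table: [253, -, 684, -, -, -, 402, 94, -, 119, 369]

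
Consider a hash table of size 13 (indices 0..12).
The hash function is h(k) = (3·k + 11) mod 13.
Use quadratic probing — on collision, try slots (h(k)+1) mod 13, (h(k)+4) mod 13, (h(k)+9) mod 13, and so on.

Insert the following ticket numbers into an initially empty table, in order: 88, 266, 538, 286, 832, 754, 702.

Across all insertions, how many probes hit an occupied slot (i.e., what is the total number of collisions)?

8

88 hashes to 2; slot 2 is free → place at 2.
266 hashes to 3; slot 3 is free → place at 3.
538 hashes to 0; slot 0 is free → place at 0.
286 hashes to 11; slot 11 is free → place at 11.
832 hashes to 11; 11 taken → place at 12.
754 hashes to 11; 11,12,2 taken → place at 7.
702 hashes to 11; 11,12,2,7 taken → place at 1.
Table: [538, 702, 88, 266, _, _, _, 754, _, _, _, 286, 832]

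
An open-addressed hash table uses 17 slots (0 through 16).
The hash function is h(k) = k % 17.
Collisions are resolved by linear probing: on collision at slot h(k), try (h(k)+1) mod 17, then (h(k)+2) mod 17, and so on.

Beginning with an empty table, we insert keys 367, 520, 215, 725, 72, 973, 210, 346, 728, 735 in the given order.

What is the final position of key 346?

367: h=10 → slot 10
520: h=10, probe 10,11 → slot 11
215: h=11, probe 11,12 → slot 12
725: h=11, probe 11,12,13 → slot 13
72: h=4 → slot 4
973: h=4, probe 4,5 → slot 5
210: h=6 → slot 6
346: h=6, probe 6,7 → slot 7
728: h=14 → slot 14
735: h=4, probe 4,5,6,7,8 → slot 8
Table: [-, -, -, -, 72, 973, 210, 346, 735, -, 367, 520, 215, 725, 728, -, -]

7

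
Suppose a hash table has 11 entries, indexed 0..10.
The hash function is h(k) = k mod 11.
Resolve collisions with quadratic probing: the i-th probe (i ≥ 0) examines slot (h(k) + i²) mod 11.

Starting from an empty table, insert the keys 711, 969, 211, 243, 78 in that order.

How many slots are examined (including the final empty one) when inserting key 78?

4

711: h=7 → slot 7
969: h=1 → slot 1
211: h=2 → slot 2
243: h=1, probe 1,2,5 → slot 5
78: h=1, probe 1,2,5,10 → slot 10
Table: [., 969, 211, ., ., 243, ., 711, ., ., 78]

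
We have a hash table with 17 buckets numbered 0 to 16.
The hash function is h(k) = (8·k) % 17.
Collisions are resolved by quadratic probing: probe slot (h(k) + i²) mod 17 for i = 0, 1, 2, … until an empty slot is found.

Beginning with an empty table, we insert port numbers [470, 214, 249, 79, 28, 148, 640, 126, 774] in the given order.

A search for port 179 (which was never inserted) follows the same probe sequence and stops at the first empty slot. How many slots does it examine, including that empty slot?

4

470: h=3 => slot 3
214: h=12 => slot 12
249: h=3, probe 3,4 => slot 4
79: h=3, probe 3,4,7 => slot 7
28: h=3, probe 3,4,7,12,2 => slot 2
148: h=11 => slot 11
640: h=3, probe 3,4,7,12,2,11,5 => slot 5
126: h=5, probe 5,6 => slot 6
774: h=4, probe 4,5,8 => slot 8
Table: [., ., 28, 470, 249, 640, 126, 79, 774, ., ., 148, 214, ., ., ., .]
Lookup 179: h=4, probe 4,5,8,13 → slot 13 empty, not found.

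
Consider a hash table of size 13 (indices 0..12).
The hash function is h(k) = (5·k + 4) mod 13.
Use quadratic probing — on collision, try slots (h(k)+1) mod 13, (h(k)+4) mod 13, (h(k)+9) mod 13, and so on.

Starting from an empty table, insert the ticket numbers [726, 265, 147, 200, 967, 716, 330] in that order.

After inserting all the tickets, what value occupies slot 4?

726: h=7 → slot 7
265: h=3 → slot 3
147: h=11 → slot 11
200: h=3, probe 3,4 → slot 4
967: h=3, probe 3,4,7,12 → slot 12
716: h=9 → slot 9
330: h=3, probe 3,4,7,12,6 → slot 6
Table: [_, _, _, 265, 200, _, 330, 726, _, 716, _, 147, 967]

200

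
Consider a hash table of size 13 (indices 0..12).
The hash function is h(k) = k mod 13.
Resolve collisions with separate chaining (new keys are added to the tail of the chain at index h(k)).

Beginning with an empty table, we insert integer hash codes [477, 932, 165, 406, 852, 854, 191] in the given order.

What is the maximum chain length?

5

477 → bucket 9
932 → bucket 9 (collision)
165 → bucket 9 (collision)
406 → bucket 3
852 → bucket 7
854 → bucket 9 (collision)
191 → bucket 9 (collision)
Final buckets:
0: ∅
1: ∅
2: ∅
3: 406
4: ∅
5: ∅
6: ∅
7: 852
8: ∅
9: 477 -> 932 -> 165 -> 854 -> 191
10: ∅
11: ∅
12: ∅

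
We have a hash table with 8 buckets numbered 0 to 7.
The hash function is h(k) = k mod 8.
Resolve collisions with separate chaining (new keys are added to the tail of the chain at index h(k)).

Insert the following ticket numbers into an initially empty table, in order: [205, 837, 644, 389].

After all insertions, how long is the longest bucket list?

3

Insert 205: h=5, bucket 5 empty → new chain.
Insert 837: h=5, bucket 5 nonempty → append to chain.
Insert 644: h=4, bucket 4 empty → new chain.
Insert 389: h=5, bucket 5 nonempty → append to chain.
Final buckets:
0: _
1: _
2: _
3: _
4: 644
5: 205 -> 837 -> 389
6: _
7: _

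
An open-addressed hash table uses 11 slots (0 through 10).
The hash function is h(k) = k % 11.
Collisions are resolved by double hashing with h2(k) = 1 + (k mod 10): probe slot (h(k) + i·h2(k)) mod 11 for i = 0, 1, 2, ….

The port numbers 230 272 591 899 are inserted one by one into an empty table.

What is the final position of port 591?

Insert 230: h=10, slot 10 empty => index 10.
Insert 272: h=8, slot 8 empty => index 8.
Insert 591: h=8, h2=2, slots 8,10 occupied => index 1.
Insert 899: h=8, h2=10, slot 8 occupied => index 7.
Table: [-, 591, -, -, -, -, -, 899, 272, -, 230]

1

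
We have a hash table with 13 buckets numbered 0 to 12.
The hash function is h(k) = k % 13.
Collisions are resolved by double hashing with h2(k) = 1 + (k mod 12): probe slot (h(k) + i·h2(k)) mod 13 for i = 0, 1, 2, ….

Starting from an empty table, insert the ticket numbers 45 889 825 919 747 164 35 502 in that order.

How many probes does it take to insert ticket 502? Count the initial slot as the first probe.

3

Insert 45: h=6, slot 6 empty -> index 6.
Insert 889: h=5, slot 5 empty -> index 5.
Insert 825: h=6, h2=10, slot 6 occupied -> index 3.
Insert 919: h=9, slot 9 empty -> index 9.
Insert 747: h=6, h2=4, slot 6 occupied -> index 10.
Insert 164: h=8, slot 8 empty -> index 8.
Insert 35: h=9, h2=12, slots 9,8 occupied -> index 7.
Insert 502: h=8, h2=11, slots 8,6 occupied -> index 4.
Table: [., ., ., 825, 502, 889, 45, 35, 164, 919, 747, ., .]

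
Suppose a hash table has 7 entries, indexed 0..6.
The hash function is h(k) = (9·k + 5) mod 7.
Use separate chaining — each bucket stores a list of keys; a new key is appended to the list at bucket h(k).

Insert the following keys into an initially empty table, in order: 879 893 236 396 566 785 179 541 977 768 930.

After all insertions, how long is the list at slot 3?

2

879 -> bucket 6
893 -> bucket 6 (collision)
236 -> bucket 1
396 -> bucket 6 (collision)
566 -> bucket 3
785 -> bucket 0
179 -> bucket 6 (collision)
541 -> bucket 2
977 -> bucket 6 (collision)
768 -> bucket 1 (collision)
930 -> bucket 3 (collision)
Final buckets:
0: 785
1: 236 -> 768
2: 541
3: 566 -> 930
4: .
5: .
6: 879 -> 893 -> 396 -> 179 -> 977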